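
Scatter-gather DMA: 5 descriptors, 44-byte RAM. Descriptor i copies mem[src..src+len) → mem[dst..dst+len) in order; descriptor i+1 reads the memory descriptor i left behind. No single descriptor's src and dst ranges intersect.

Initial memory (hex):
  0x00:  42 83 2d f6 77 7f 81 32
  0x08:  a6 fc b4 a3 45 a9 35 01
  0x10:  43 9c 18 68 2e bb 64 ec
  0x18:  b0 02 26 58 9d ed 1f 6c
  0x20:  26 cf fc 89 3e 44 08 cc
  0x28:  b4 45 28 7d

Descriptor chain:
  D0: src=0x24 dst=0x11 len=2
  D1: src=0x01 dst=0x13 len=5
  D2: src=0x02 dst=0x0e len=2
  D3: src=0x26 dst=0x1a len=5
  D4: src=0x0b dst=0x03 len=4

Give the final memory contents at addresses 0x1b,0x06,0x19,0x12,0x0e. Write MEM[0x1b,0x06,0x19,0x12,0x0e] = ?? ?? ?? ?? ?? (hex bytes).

MEM[0x1b,0x06,0x19,0x12,0x0e] = cc 2d 02 44 2d

D0: mem[0x11..0x12] <- [3e 44]
D1: mem[0x13..0x17] <- [83 2d f6 77 7f]
D2: mem[0x0e..0x0f] <- [2d f6]
D3: mem[0x1a..0x1e] <- [08 cc b4 45 28]
D4: mem[0x03..0x06] <- [a3 45 a9 2d]
query mem[0x1b]=0xcc, mem[0x06]=0x2d, mem[0x19]=0x02, mem[0x12]=0x44, mem[0x0e]=0x2d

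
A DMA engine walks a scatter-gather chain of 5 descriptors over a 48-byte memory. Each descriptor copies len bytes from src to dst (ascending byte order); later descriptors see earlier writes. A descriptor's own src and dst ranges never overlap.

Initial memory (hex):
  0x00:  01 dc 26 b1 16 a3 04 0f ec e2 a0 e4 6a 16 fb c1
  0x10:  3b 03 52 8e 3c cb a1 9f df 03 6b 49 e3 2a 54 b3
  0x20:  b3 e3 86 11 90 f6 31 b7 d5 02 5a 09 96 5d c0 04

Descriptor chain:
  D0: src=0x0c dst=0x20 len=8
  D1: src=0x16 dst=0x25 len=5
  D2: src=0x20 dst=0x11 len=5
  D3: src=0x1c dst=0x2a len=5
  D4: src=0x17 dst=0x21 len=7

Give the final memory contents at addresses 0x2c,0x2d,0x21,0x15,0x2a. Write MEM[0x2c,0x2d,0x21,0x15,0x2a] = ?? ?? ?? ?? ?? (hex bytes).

MEM[0x2c,0x2d,0x21,0x15,0x2a] = 54 b3 9f 3b e3

[0] 0x0c->0x20 len=8 : 6a 16 fb c1 3b 03 52 8e
[1] 0x16->0x25 len=5 : a1 9f df 03 6b
[2] 0x20->0x11 len=5 : 6a 16 fb c1 3b
[3] 0x1c->0x2a len=5 : e3 2a 54 b3 6a
[4] 0x17->0x21 len=7 : 9f df 03 6b 49 e3 2a
query mem[0x2c]=0x54, mem[0x2d]=0xb3, mem[0x21]=0x9f, mem[0x15]=0x3b, mem[0x2a]=0xe3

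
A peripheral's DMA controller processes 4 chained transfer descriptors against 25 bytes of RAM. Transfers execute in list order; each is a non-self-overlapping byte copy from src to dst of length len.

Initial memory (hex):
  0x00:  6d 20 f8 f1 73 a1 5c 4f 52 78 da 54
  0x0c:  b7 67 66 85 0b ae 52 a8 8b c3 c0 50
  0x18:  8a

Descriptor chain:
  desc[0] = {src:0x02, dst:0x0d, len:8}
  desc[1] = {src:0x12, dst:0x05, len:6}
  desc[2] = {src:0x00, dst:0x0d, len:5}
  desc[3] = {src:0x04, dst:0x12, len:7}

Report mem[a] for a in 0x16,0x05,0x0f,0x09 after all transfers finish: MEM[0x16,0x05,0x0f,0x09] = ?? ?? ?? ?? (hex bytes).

MEM[0x16,0x05,0x0f,0x09] = c3 4f f8 c0

[0] 0x02->0x0d len=8 : f8 f1 73 a1 5c 4f 52 78
[1] 0x12->0x05 len=6 : 4f 52 78 c3 c0 50
[2] 0x00->0x0d len=5 : 6d 20 f8 f1 73
[3] 0x04->0x12 len=7 : 73 4f 52 78 c3 c0 50
query mem[0x16]=0xc3, mem[0x05]=0x4f, mem[0x0f]=0xf8, mem[0x09]=0xc0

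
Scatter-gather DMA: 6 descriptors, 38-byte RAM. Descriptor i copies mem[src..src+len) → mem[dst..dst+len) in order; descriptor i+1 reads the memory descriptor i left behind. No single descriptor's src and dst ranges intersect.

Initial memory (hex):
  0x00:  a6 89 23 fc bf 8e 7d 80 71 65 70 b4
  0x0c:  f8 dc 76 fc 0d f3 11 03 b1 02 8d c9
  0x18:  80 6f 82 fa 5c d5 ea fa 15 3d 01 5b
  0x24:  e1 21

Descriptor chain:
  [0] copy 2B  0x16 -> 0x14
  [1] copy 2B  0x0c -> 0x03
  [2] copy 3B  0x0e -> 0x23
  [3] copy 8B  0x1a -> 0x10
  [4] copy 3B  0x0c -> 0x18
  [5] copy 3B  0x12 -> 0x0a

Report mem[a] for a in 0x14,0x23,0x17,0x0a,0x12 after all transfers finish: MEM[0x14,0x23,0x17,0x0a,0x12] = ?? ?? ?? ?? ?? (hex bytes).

D0: mem[0x14..0x15] <- [8d c9]
D1: mem[0x03..0x04] <- [f8 dc]
D2: mem[0x23..0x25] <- [76 fc 0d]
D3: mem[0x10..0x17] <- [82 fa 5c d5 ea fa 15 3d]
D4: mem[0x18..0x1a] <- [f8 dc 76]
D5: mem[0x0a..0x0c] <- [5c d5 ea]
query mem[0x14]=0xea, mem[0x23]=0x76, mem[0x17]=0x3d, mem[0x0a]=0x5c, mem[0x12]=0x5c

MEM[0x14,0x23,0x17,0x0a,0x12] = ea 76 3d 5c 5c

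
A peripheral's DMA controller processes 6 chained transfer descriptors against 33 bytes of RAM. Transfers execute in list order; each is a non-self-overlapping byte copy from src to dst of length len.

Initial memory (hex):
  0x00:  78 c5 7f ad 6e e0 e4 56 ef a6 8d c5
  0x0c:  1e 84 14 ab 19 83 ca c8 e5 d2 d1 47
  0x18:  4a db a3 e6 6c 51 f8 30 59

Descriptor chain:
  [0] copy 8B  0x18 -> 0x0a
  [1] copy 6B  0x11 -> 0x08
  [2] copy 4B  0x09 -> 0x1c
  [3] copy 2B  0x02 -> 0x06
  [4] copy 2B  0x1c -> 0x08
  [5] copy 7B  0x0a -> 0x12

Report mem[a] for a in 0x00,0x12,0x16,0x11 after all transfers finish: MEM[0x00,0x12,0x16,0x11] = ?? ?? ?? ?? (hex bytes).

MEM[0x00,0x12,0x16,0x11] = 78 c8 6c 30

  after D0: wrote 8B at 0x0a = 4adba3e66c51f830
  after D1: wrote 6B at 0x08 = 30cac8e5d2d1
  after D2: wrote 4B at 0x1c = cac8e5d2
  after D3: wrote 2B at 0x06 = 7fad
  after D4: wrote 2B at 0x08 = cac8
  after D5: wrote 7B at 0x12 = c8e5d2d16c51f8
query mem[0x00]=0x78, mem[0x12]=0xc8, mem[0x16]=0x6c, mem[0x11]=0x30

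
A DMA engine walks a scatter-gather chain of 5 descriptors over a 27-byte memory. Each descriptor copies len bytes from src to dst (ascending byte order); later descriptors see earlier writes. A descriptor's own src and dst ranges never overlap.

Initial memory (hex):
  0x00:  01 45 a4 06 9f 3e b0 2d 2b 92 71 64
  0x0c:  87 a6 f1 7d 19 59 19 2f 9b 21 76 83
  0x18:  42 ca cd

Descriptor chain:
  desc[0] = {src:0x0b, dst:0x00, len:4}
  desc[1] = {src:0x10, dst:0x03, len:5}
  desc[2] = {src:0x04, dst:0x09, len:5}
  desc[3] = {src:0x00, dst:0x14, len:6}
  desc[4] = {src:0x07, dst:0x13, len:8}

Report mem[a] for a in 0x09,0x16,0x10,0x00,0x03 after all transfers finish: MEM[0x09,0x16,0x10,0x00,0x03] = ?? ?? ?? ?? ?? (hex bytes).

MEM[0x09,0x16,0x10,0x00,0x03] = 59 19 19 64 19

[0] 0x0b->0x00 len=4 : 64 87 a6 f1
[1] 0x10->0x03 len=5 : 19 59 19 2f 9b
[2] 0x04->0x09 len=5 : 59 19 2f 9b 2b
[3] 0x00->0x14 len=6 : 64 87 a6 19 59 19
[4] 0x07->0x13 len=8 : 9b 2b 59 19 2f 9b 2b f1
query mem[0x09]=0x59, mem[0x16]=0x19, mem[0x10]=0x19, mem[0x00]=0x64, mem[0x03]=0x19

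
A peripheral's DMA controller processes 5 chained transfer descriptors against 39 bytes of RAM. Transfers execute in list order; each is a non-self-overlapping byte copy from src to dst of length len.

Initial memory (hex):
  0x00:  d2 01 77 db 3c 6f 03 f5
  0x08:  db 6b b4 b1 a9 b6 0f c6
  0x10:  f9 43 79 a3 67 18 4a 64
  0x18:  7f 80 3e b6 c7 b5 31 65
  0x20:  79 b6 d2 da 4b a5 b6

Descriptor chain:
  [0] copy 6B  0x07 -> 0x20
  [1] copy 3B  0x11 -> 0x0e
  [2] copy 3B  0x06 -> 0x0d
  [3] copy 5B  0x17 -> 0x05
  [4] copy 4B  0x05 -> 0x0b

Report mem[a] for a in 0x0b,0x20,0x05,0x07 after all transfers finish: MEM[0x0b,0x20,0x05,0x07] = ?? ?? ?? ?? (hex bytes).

#0 dst[0x20+6] := {0xf5,0xdb,0x6b,0xb4,0xb1,0xa9}
#1 dst[0x0e+3] := {0x43,0x79,0xa3}
#2 dst[0x0d+3] := {0x03,0xf5,0xdb}
#3 dst[0x05+5] := {0x64,0x7f,0x80,0x3e,0xb6}
#4 dst[0x0b+4] := {0x64,0x7f,0x80,0x3e}
query mem[0x0b]=0x64, mem[0x20]=0xf5, mem[0x05]=0x64, mem[0x07]=0x80

MEM[0x0b,0x20,0x05,0x07] = 64 f5 64 80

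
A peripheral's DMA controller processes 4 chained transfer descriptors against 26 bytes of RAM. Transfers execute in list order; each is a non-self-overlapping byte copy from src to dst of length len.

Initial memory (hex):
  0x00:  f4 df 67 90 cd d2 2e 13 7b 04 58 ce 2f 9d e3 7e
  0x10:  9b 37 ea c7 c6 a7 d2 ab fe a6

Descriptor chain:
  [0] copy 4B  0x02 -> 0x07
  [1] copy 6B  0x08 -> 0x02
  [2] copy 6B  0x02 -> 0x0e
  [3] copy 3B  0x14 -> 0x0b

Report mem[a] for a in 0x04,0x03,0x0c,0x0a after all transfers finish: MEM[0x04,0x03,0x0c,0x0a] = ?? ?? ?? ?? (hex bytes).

MEM[0x04,0x03,0x0c,0x0a] = d2 cd a7 d2

[0] 0x02->0x07 len=4 : 67 90 cd d2
[1] 0x08->0x02 len=6 : 90 cd d2 ce 2f 9d
[2] 0x02->0x0e len=6 : 90 cd d2 ce 2f 9d
[3] 0x14->0x0b len=3 : c6 a7 d2
query mem[0x04]=0xd2, mem[0x03]=0xcd, mem[0x0c]=0xa7, mem[0x0a]=0xd2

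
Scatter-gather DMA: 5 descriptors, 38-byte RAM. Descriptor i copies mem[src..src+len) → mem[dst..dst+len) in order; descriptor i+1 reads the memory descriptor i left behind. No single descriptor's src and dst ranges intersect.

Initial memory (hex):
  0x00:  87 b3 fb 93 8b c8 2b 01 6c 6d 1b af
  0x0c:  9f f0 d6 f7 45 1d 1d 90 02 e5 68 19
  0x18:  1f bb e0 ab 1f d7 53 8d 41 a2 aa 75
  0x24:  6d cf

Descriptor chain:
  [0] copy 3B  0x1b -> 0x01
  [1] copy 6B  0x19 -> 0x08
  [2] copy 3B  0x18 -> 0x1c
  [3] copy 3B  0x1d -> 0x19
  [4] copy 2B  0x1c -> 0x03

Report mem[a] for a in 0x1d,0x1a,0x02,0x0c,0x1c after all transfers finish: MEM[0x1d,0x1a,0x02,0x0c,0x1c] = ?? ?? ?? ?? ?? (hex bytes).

MEM[0x1d,0x1a,0x02,0x0c,0x1c] = bb e0 1f d7 1f

D0: mem[0x01..0x03] <- [ab 1f d7]
D1: mem[0x08..0x0d] <- [bb e0 ab 1f d7 53]
D2: mem[0x1c..0x1e] <- [1f bb e0]
D3: mem[0x19..0x1b] <- [bb e0 8d]
D4: mem[0x03..0x04] <- [1f bb]
query mem[0x1d]=0xbb, mem[0x1a]=0xe0, mem[0x02]=0x1f, mem[0x0c]=0xd7, mem[0x1c]=0x1f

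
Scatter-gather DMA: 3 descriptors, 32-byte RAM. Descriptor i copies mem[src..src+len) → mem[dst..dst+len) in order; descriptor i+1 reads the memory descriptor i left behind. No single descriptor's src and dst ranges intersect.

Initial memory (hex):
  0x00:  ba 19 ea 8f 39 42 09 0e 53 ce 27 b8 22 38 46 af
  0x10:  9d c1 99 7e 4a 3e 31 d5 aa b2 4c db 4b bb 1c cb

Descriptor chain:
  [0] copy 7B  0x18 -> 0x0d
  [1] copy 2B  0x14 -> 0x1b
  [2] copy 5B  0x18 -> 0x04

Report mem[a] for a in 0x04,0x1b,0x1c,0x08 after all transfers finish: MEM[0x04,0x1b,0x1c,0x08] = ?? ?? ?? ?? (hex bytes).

[0] 0x18->0x0d len=7 : aa b2 4c db 4b bb 1c
[1] 0x14->0x1b len=2 : 4a 3e
[2] 0x18->0x04 len=5 : aa b2 4c 4a 3e
query mem[0x04]=0xaa, mem[0x1b]=0x4a, mem[0x1c]=0x3e, mem[0x08]=0x3e

MEM[0x04,0x1b,0x1c,0x08] = aa 4a 3e 3e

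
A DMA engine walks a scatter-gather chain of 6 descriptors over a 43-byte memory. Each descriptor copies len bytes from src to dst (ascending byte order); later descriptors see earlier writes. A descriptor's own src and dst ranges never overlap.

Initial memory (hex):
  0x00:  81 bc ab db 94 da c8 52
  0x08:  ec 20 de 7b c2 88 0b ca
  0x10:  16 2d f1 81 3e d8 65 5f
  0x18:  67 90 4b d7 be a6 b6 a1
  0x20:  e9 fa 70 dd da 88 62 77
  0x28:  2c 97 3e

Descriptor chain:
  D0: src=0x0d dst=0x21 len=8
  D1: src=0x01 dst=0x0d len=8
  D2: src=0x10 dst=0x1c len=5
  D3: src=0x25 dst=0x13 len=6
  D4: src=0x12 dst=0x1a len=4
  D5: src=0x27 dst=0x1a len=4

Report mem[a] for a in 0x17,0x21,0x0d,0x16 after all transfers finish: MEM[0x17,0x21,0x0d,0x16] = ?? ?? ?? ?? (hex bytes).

MEM[0x17,0x21,0x0d,0x16] = 97 88 bc 3e

  after D0: wrote 8B at 0x21 = 880bca162df1813e
  after D1: wrote 8B at 0x0d = bcabdb94dac852ec
  after D2: wrote 5B at 0x1c = 94dac852ec
  after D3: wrote 6B at 0x13 = 2df1813e973e
  after D4: wrote 4B at 0x1a = c82df181
  after D5: wrote 4B at 0x1a = 813e973e
query mem[0x17]=0x97, mem[0x21]=0x88, mem[0x0d]=0xbc, mem[0x16]=0x3e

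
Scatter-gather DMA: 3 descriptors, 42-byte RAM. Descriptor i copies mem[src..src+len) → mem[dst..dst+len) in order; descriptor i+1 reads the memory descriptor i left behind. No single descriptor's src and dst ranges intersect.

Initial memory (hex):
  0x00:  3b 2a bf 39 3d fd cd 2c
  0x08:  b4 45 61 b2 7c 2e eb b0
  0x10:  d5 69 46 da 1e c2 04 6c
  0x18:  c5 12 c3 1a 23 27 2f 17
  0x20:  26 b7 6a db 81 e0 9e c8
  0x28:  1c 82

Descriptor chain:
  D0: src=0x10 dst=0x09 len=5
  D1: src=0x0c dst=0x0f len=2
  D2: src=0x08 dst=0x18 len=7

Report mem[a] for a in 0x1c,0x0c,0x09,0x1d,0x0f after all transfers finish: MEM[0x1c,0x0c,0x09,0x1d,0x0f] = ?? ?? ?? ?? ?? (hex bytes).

MEM[0x1c,0x0c,0x09,0x1d,0x0f] = da da d5 1e da

D0: mem[0x09..0x0d] <- [d5 69 46 da 1e]
D1: mem[0x0f..0x10] <- [da 1e]
D2: mem[0x18..0x1e] <- [b4 d5 69 46 da 1e eb]
query mem[0x1c]=0xda, mem[0x0c]=0xda, mem[0x09]=0xd5, mem[0x1d]=0x1e, mem[0x0f]=0xda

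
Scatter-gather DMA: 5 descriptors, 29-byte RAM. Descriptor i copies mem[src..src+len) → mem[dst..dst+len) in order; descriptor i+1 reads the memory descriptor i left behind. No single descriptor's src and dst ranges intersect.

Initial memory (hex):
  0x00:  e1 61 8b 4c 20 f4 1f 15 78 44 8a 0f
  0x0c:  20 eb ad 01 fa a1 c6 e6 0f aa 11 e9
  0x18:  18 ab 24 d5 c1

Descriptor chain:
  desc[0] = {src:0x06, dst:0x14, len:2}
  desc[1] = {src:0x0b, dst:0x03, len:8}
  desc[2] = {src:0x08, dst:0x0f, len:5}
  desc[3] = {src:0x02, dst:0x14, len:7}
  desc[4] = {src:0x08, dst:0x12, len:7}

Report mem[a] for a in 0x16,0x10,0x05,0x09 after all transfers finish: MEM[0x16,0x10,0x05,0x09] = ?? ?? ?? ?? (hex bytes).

D0: mem[0x14..0x15] <- [1f 15]
D1: mem[0x03..0x0a] <- [0f 20 eb ad 01 fa a1 c6]
D2: mem[0x0f..0x13] <- [fa a1 c6 0f 20]
D3: mem[0x14..0x1a] <- [8b 0f 20 eb ad 01 fa]
D4: mem[0x12..0x18] <- [fa a1 c6 0f 20 eb ad]
query mem[0x16]=0x20, mem[0x10]=0xa1, mem[0x05]=0xeb, mem[0x09]=0xa1

MEM[0x16,0x10,0x05,0x09] = 20 a1 eb a1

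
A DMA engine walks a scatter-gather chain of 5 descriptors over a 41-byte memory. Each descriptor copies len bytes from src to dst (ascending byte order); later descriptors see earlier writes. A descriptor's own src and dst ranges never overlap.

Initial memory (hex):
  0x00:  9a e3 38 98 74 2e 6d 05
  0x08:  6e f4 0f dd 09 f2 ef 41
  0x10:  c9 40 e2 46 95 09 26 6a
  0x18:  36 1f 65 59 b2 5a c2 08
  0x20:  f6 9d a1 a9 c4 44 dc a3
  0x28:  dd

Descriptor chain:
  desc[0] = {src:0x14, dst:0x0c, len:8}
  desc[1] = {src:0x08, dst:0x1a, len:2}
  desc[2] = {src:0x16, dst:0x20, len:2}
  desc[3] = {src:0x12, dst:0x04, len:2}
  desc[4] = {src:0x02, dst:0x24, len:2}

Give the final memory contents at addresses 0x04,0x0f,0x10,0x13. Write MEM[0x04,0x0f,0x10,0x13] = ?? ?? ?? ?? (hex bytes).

D0: mem[0x0c..0x13] <- [95 09 26 6a 36 1f 65 59]
D1: mem[0x1a..0x1b] <- [6e f4]
D2: mem[0x20..0x21] <- [26 6a]
D3: mem[0x04..0x05] <- [65 59]
D4: mem[0x24..0x25] <- [38 98]
query mem[0x04]=0x65, mem[0x0f]=0x6a, mem[0x10]=0x36, mem[0x13]=0x59

MEM[0x04,0x0f,0x10,0x13] = 65 6a 36 59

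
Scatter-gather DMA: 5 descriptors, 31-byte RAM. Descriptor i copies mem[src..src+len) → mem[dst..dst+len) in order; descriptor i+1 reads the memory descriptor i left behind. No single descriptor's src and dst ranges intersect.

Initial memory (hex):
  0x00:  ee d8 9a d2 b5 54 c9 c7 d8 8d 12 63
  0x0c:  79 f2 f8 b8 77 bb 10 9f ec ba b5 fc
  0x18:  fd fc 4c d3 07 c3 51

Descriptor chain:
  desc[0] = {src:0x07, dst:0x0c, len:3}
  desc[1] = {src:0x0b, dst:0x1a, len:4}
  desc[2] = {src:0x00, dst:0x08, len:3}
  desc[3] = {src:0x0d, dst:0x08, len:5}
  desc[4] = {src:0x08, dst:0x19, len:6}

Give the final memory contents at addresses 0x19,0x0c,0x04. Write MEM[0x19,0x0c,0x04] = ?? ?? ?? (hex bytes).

  after D0: wrote 3B at 0x0c = c7d88d
  after D1: wrote 4B at 0x1a = 63c7d88d
  after D2: wrote 3B at 0x08 = eed89a
  after D3: wrote 5B at 0x08 = d88db877bb
  after D4: wrote 6B at 0x19 = d88db877bbd8
query mem[0x19]=0xd8, mem[0x0c]=0xbb, mem[0x04]=0xb5

MEM[0x19,0x0c,0x04] = d8 bb b5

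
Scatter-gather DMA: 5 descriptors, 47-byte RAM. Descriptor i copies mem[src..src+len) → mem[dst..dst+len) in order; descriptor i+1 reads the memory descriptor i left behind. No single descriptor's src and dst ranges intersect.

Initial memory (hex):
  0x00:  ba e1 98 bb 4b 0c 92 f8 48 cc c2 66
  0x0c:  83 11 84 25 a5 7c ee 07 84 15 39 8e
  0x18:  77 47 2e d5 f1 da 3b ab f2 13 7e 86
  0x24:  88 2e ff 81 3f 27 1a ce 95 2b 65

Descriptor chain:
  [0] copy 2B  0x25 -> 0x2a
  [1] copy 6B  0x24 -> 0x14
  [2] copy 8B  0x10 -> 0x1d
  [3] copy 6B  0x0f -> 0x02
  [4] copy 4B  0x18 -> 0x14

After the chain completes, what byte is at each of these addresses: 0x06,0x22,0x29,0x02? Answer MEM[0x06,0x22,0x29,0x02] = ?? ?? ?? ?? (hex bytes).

#0 dst[0x2a+2] := {0x2e,0xff}
#1 dst[0x14+6] := {0x88,0x2e,0xff,0x81,0x3f,0x27}
#2 dst[0x1d+8] := {0xa5,0x7c,0xee,0x07,0x88,0x2e,0xff,0x81}
#3 dst[0x02+6] := {0x25,0xa5,0x7c,0xee,0x07,0x88}
#4 dst[0x14+4] := {0x3f,0x27,0x2e,0xd5}
query mem[0x06]=0x07, mem[0x22]=0x2e, mem[0x29]=0x27, mem[0x02]=0x25

MEM[0x06,0x22,0x29,0x02] = 07 2e 27 25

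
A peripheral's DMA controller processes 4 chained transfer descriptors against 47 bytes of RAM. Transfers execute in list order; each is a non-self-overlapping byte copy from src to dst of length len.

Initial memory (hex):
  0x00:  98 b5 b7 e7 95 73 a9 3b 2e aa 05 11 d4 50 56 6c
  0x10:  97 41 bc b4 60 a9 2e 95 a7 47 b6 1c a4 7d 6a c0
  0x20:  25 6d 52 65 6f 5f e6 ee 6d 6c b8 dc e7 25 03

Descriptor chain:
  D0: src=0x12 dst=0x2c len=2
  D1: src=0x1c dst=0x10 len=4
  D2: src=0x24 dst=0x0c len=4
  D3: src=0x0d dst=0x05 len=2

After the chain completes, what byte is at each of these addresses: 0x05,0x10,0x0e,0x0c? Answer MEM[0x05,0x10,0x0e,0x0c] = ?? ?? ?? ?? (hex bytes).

MEM[0x05,0x10,0x0e,0x0c] = 5f a4 e6 6f

D0: mem[0x2c..0x2d] <- [bc b4]
D1: mem[0x10..0x13] <- [a4 7d 6a c0]
D2: mem[0x0c..0x0f] <- [6f 5f e6 ee]
D3: mem[0x05..0x06] <- [5f e6]
query mem[0x05]=0x5f, mem[0x10]=0xa4, mem[0x0e]=0xe6, mem[0x0c]=0x6f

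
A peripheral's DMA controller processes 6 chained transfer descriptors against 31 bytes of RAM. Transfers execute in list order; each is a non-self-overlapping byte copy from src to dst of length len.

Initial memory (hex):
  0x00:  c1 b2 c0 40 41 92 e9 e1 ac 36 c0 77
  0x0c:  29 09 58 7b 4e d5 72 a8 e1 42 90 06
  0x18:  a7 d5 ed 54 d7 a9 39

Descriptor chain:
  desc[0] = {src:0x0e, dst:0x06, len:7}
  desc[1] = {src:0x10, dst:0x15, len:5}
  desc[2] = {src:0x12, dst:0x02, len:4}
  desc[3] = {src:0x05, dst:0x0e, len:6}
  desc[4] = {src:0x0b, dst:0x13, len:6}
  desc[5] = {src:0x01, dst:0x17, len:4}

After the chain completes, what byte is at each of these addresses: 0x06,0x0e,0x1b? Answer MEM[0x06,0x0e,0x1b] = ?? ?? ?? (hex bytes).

[0] 0x0e->0x06 len=7 : 58 7b 4e d5 72 a8 e1
[1] 0x10->0x15 len=5 : 4e d5 72 a8 e1
[2] 0x12->0x02 len=4 : 72 a8 e1 4e
[3] 0x05->0x0e len=6 : 4e 58 7b 4e d5 72
[4] 0x0b->0x13 len=6 : a8 e1 09 4e 58 7b
[5] 0x01->0x17 len=4 : b2 72 a8 e1
query mem[0x06]=0x58, mem[0x0e]=0x4e, mem[0x1b]=0x54

MEM[0x06,0x0e,0x1b] = 58 4e 54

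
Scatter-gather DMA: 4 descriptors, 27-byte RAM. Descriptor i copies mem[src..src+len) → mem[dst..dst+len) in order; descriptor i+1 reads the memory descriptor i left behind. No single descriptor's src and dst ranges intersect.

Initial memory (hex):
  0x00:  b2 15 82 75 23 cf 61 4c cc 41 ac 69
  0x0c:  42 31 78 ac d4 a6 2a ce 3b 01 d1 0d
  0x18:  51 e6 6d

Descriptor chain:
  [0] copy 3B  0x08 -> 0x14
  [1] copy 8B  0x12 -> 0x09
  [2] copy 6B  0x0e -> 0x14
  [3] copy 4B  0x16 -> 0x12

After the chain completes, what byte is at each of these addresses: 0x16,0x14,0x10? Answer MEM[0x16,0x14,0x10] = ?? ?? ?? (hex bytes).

MEM[0x16,0x14,0x10] = e6 2a e6

#0 dst[0x14+3] := {0xcc,0x41,0xac}
#1 dst[0x09+8] := {0x2a,0xce,0xcc,0x41,0xac,0x0d,0x51,0xe6}
#2 dst[0x14+6] := {0x0d,0x51,0xe6,0xa6,0x2a,0xce}
#3 dst[0x12+4] := {0xe6,0xa6,0x2a,0xce}
query mem[0x16]=0xe6, mem[0x14]=0x2a, mem[0x10]=0xe6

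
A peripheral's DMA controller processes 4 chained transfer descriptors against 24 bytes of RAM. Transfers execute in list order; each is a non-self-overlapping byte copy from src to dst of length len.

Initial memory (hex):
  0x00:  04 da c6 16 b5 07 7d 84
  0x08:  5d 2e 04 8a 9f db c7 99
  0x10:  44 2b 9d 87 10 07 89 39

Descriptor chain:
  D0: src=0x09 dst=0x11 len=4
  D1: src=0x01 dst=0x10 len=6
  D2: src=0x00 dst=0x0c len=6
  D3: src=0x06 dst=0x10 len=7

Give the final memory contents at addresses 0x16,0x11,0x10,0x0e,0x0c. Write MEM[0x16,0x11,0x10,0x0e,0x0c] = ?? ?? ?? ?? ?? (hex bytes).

[0] 0x09->0x11 len=4 : 2e 04 8a 9f
[1] 0x01->0x10 len=6 : da c6 16 b5 07 7d
[2] 0x00->0x0c len=6 : 04 da c6 16 b5 07
[3] 0x06->0x10 len=7 : 7d 84 5d 2e 04 8a 04
query mem[0x16]=0x04, mem[0x11]=0x84, mem[0x10]=0x7d, mem[0x0e]=0xc6, mem[0x0c]=0x04

MEM[0x16,0x11,0x10,0x0e,0x0c] = 04 84 7d c6 04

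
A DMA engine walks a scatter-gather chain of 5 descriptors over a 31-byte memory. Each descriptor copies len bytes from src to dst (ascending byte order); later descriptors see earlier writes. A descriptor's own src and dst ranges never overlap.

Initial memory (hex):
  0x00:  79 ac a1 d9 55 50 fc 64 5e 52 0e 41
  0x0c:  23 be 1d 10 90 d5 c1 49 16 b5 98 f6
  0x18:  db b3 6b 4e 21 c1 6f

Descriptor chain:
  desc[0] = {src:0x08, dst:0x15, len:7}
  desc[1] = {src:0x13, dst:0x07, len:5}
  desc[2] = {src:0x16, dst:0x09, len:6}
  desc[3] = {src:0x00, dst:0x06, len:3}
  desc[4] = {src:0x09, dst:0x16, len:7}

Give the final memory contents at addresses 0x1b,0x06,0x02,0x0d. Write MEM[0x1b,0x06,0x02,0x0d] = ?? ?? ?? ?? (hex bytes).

D0: mem[0x15..0x1b] <- [5e 52 0e 41 23 be 1d]
D1: mem[0x07..0x0b] <- [49 16 5e 52 0e]
D2: mem[0x09..0x0e] <- [52 0e 41 23 be 1d]
D3: mem[0x06..0x08] <- [79 ac a1]
D4: mem[0x16..0x1c] <- [52 0e 41 23 be 1d 10]
query mem[0x1b]=0x1d, mem[0x06]=0x79, mem[0x02]=0xa1, mem[0x0d]=0xbe

MEM[0x1b,0x06,0x02,0x0d] = 1d 79 a1 be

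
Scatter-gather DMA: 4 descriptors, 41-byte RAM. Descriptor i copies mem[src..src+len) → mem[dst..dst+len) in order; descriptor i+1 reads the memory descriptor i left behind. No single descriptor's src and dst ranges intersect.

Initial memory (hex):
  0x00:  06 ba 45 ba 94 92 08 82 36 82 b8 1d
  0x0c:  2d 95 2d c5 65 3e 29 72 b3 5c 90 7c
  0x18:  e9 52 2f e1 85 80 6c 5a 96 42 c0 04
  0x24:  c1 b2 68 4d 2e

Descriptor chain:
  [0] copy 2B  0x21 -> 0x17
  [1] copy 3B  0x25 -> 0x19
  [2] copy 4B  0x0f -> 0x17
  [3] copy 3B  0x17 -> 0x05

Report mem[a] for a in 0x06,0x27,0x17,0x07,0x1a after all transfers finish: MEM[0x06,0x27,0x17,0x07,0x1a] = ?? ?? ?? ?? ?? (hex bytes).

MEM[0x06,0x27,0x17,0x07,0x1a] = 65 4d c5 3e 29

#0 dst[0x17+2] := {0x42,0xc0}
#1 dst[0x19+3] := {0xb2,0x68,0x4d}
#2 dst[0x17+4] := {0xc5,0x65,0x3e,0x29}
#3 dst[0x05+3] := {0xc5,0x65,0x3e}
query mem[0x06]=0x65, mem[0x27]=0x4d, mem[0x17]=0xc5, mem[0x07]=0x3e, mem[0x1a]=0x29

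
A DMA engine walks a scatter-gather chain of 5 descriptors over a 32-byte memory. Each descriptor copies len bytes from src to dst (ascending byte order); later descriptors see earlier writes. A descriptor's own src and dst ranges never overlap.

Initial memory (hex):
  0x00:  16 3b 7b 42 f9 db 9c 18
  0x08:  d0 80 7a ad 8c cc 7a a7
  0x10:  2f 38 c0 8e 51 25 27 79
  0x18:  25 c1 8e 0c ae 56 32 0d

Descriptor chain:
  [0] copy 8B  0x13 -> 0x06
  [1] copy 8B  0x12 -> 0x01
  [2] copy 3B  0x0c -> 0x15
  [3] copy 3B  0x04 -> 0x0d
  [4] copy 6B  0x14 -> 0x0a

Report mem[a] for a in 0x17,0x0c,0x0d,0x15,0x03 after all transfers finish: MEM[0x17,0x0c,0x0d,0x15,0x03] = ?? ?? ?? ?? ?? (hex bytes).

MEM[0x17,0x0c,0x0d,0x15,0x03] = 7a 8e 7a c1 51

[0] 0x13->0x06 len=8 : 8e 51 25 27 79 25 c1 8e
[1] 0x12->0x01 len=8 : c0 8e 51 25 27 79 25 c1
[2] 0x0c->0x15 len=3 : c1 8e 7a
[3] 0x04->0x0d len=3 : 25 27 79
[4] 0x14->0x0a len=6 : 51 c1 8e 7a 25 c1
query mem[0x17]=0x7a, mem[0x0c]=0x8e, mem[0x0d]=0x7a, mem[0x15]=0xc1, mem[0x03]=0x51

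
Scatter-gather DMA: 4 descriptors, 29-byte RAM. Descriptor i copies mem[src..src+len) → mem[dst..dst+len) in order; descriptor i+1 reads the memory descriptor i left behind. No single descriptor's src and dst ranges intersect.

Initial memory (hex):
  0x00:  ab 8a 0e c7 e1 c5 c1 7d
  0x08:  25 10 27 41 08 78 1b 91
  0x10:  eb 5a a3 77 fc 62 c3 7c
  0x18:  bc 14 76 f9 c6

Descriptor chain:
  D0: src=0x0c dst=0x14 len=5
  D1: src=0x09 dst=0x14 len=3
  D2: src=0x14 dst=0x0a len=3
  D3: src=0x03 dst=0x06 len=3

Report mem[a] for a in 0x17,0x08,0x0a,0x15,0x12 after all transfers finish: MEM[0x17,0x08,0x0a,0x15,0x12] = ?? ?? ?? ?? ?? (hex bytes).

  after D0: wrote 5B at 0x14 = 08781b91eb
  after D1: wrote 3B at 0x14 = 102741
  after D2: wrote 3B at 0x0a = 102741
  after D3: wrote 3B at 0x06 = c7e1c5
query mem[0x17]=0x91, mem[0x08]=0xc5, mem[0x0a]=0x10, mem[0x15]=0x27, mem[0x12]=0xa3

MEM[0x17,0x08,0x0a,0x15,0x12] = 91 c5 10 27 a3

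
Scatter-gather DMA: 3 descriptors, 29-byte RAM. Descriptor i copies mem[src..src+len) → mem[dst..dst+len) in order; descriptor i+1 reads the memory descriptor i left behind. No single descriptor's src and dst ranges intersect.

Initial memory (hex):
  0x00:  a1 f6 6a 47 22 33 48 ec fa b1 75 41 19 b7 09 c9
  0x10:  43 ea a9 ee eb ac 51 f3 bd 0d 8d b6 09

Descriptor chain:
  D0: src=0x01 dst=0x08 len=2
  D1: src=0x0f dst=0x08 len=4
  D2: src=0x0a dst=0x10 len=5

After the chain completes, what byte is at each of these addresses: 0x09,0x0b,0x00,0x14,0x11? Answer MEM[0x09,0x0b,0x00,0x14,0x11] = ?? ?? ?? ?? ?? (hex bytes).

  after D0: wrote 2B at 0x08 = f66a
  after D1: wrote 4B at 0x08 = c943eaa9
  after D2: wrote 5B at 0x10 = eaa919b709
query mem[0x09]=0x43, mem[0x0b]=0xa9, mem[0x00]=0xa1, mem[0x14]=0x09, mem[0x11]=0xa9

MEM[0x09,0x0b,0x00,0x14,0x11] = 43 a9 a1 09 a9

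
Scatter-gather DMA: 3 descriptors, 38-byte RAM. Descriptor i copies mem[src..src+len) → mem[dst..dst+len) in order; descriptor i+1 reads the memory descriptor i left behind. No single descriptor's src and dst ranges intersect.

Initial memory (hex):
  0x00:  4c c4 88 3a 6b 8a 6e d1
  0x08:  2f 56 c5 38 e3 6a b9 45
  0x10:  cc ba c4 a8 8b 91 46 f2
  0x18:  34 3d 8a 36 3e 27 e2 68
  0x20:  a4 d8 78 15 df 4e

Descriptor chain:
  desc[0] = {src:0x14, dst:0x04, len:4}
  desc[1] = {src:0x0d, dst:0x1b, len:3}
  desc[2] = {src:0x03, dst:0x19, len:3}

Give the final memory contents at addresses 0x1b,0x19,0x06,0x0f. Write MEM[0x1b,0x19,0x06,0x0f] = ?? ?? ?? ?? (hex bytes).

  after D0: wrote 4B at 0x04 = 8b9146f2
  after D1: wrote 3B at 0x1b = 6ab945
  after D2: wrote 3B at 0x19 = 3a8b91
query mem[0x1b]=0x91, mem[0x19]=0x3a, mem[0x06]=0x46, mem[0x0f]=0x45

MEM[0x1b,0x19,0x06,0x0f] = 91 3a 46 45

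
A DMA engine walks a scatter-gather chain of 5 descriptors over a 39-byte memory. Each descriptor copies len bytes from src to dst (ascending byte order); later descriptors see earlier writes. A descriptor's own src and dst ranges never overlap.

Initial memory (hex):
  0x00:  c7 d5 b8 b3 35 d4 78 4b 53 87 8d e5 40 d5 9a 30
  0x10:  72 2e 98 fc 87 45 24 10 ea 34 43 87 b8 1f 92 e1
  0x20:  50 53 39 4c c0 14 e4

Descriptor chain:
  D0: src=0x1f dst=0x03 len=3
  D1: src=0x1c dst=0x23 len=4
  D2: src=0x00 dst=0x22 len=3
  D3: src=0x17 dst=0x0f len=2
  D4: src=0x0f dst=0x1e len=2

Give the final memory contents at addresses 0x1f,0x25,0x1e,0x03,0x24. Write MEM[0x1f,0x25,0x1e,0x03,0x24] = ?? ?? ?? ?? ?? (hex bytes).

#0 dst[0x03+3] := {0xe1,0x50,0x53}
#1 dst[0x23+4] := {0xb8,0x1f,0x92,0xe1}
#2 dst[0x22+3] := {0xc7,0xd5,0xb8}
#3 dst[0x0f+2] := {0x10,0xea}
#4 dst[0x1e+2] := {0x10,0xea}
query mem[0x1f]=0xea, mem[0x25]=0x92, mem[0x1e]=0x10, mem[0x03]=0xe1, mem[0x24]=0xb8

MEM[0x1f,0x25,0x1e,0x03,0x24] = ea 92 10 e1 b8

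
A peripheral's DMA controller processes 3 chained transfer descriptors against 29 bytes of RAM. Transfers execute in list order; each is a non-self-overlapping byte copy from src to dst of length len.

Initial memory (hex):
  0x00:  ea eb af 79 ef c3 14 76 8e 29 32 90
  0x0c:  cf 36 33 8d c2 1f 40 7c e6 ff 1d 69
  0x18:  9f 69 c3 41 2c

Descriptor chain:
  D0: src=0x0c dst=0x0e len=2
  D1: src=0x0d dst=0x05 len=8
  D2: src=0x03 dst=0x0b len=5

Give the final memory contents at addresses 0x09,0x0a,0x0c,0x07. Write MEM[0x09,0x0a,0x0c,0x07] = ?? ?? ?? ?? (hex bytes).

#0 dst[0x0e+2] := {0xcf,0x36}
#1 dst[0x05+8] := {0x36,0xcf,0x36,0xc2,0x1f,0x40,0x7c,0xe6}
#2 dst[0x0b+5] := {0x79,0xef,0x36,0xcf,0x36}
query mem[0x09]=0x1f, mem[0x0a]=0x40, mem[0x0c]=0xef, mem[0x07]=0x36

MEM[0x09,0x0a,0x0c,0x07] = 1f 40 ef 36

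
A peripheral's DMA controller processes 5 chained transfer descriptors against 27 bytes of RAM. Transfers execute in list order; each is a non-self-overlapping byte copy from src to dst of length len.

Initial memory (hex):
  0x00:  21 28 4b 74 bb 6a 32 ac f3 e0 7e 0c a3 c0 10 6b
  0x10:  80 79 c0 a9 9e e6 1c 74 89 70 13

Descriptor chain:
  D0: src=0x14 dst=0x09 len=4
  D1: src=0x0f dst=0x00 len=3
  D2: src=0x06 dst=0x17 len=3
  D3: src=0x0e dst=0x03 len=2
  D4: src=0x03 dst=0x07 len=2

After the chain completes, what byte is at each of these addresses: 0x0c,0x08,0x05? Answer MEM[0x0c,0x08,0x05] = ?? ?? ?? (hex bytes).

MEM[0x0c,0x08,0x05] = 74 6b 6a

D0: mem[0x09..0x0c] <- [9e e6 1c 74]
D1: mem[0x00..0x02] <- [6b 80 79]
D2: mem[0x17..0x19] <- [32 ac f3]
D3: mem[0x03..0x04] <- [10 6b]
D4: mem[0x07..0x08] <- [10 6b]
query mem[0x0c]=0x74, mem[0x08]=0x6b, mem[0x05]=0x6a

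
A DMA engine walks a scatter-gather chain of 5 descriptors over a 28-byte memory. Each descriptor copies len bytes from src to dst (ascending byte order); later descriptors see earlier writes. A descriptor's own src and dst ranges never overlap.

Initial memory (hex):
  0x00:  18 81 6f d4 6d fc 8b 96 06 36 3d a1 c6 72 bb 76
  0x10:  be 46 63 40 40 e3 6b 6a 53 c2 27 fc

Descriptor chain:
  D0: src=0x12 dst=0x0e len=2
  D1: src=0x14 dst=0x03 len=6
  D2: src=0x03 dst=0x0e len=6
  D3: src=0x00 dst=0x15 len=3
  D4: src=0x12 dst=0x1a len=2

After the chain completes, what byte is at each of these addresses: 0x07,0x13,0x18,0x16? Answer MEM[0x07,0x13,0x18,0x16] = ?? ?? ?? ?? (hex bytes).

MEM[0x07,0x13,0x18,0x16] = 53 c2 53 81

[0] 0x12->0x0e len=2 : 63 40
[1] 0x14->0x03 len=6 : 40 e3 6b 6a 53 c2
[2] 0x03->0x0e len=6 : 40 e3 6b 6a 53 c2
[3] 0x00->0x15 len=3 : 18 81 6f
[4] 0x12->0x1a len=2 : 53 c2
query mem[0x07]=0x53, mem[0x13]=0xc2, mem[0x18]=0x53, mem[0x16]=0x81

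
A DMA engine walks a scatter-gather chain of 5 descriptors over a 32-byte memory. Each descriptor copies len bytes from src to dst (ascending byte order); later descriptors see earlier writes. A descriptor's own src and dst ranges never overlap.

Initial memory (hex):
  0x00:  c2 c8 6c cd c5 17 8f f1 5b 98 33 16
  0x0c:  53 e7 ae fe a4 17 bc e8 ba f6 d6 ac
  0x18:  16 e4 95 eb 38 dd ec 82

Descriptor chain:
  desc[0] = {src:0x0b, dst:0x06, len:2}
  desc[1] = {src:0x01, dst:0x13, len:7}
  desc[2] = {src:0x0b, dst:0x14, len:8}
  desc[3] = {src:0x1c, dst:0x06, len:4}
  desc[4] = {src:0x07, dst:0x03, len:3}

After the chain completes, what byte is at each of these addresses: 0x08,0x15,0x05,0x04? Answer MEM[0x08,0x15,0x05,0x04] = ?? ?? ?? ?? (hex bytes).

[0] 0x0b->0x06 len=2 : 16 53
[1] 0x01->0x13 len=7 : c8 6c cd c5 17 16 53
[2] 0x0b->0x14 len=8 : 16 53 e7 ae fe a4 17 bc
[3] 0x1c->0x06 len=4 : 38 dd ec 82
[4] 0x07->0x03 len=3 : dd ec 82
query mem[0x08]=0xec, mem[0x15]=0x53, mem[0x05]=0x82, mem[0x04]=0xec

MEM[0x08,0x15,0x05,0x04] = ec 53 82 ec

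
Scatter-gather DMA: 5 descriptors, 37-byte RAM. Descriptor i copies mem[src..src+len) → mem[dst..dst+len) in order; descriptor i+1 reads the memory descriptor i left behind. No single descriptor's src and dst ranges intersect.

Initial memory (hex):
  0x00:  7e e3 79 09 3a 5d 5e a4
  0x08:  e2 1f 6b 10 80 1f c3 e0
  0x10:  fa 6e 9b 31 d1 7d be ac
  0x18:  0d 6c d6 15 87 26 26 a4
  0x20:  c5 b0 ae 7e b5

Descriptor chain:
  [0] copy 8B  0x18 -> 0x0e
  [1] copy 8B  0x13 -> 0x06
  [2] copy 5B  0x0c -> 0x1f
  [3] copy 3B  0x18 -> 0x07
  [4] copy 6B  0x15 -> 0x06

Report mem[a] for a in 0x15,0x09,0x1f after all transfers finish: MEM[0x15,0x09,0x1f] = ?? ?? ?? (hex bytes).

MEM[0x15,0x09,0x1f] = a4 0d 6c

D0: mem[0x0e..0x15] <- [0d 6c d6 15 87 26 26 a4]
D1: mem[0x06..0x0d] <- [26 26 a4 be ac 0d 6c d6]
D2: mem[0x1f..0x23] <- [6c d6 0d 6c d6]
D3: mem[0x07..0x09] <- [0d 6c d6]
D4: mem[0x06..0x0b] <- [a4 be ac 0d 6c d6]
query mem[0x15]=0xa4, mem[0x09]=0x0d, mem[0x1f]=0x6c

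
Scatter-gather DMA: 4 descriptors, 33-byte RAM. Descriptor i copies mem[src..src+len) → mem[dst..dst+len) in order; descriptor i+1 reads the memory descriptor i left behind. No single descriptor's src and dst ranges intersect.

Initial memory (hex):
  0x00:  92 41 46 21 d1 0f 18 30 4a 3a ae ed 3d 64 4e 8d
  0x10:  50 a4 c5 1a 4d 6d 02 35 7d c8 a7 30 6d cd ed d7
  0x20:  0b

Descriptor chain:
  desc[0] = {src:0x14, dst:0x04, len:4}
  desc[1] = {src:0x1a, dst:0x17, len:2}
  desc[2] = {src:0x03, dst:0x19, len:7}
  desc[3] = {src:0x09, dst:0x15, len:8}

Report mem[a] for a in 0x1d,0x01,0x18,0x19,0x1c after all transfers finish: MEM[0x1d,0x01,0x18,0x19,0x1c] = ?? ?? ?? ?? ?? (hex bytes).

D0: mem[0x04..0x07] <- [4d 6d 02 35]
D1: mem[0x17..0x18] <- [a7 30]
D2: mem[0x19..0x1f] <- [21 4d 6d 02 35 4a 3a]
D3: mem[0x15..0x1c] <- [3a ae ed 3d 64 4e 8d 50]
query mem[0x1d]=0x35, mem[0x01]=0x41, mem[0x18]=0x3d, mem[0x19]=0x64, mem[0x1c]=0x50

MEM[0x1d,0x01,0x18,0x19,0x1c] = 35 41 3d 64 50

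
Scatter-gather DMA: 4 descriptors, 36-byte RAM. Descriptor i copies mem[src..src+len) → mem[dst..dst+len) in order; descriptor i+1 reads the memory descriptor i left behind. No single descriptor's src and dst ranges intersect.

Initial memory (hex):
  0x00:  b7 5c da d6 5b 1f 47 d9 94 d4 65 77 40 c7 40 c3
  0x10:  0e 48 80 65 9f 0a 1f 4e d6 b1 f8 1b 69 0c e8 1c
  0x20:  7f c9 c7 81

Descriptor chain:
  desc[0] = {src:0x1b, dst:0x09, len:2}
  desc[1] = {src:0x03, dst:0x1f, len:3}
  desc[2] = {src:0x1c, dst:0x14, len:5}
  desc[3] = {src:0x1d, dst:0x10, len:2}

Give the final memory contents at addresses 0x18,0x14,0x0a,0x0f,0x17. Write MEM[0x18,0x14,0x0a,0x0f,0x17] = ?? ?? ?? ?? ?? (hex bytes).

[0] 0x1b->0x09 len=2 : 1b 69
[1] 0x03->0x1f len=3 : d6 5b 1f
[2] 0x1c->0x14 len=5 : 69 0c e8 d6 5b
[3] 0x1d->0x10 len=2 : 0c e8
query mem[0x18]=0x5b, mem[0x14]=0x69, mem[0x0a]=0x69, mem[0x0f]=0xc3, mem[0x17]=0xd6

MEM[0x18,0x14,0x0a,0x0f,0x17] = 5b 69 69 c3 d6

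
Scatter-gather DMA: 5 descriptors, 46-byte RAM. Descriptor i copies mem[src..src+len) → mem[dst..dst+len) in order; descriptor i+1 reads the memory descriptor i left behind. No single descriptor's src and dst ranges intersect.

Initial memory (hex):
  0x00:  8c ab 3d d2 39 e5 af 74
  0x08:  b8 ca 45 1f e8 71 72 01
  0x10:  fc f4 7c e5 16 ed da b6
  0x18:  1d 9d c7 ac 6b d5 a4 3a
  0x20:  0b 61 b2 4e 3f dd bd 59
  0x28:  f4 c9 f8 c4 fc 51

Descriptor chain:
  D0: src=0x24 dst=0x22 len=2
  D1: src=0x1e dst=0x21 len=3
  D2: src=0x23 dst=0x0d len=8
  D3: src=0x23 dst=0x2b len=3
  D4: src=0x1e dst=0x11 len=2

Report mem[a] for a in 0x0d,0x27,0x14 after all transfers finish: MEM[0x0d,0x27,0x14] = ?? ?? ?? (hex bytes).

D0: mem[0x22..0x23] <- [3f dd]
D1: mem[0x21..0x23] <- [a4 3a 0b]
D2: mem[0x0d..0x14] <- [0b 3f dd bd 59 f4 c9 f8]
D3: mem[0x2b..0x2d] <- [0b 3f dd]
D4: mem[0x11..0x12] <- [a4 3a]
query mem[0x0d]=0x0b, mem[0x27]=0x59, mem[0x14]=0xf8

MEM[0x0d,0x27,0x14] = 0b 59 f8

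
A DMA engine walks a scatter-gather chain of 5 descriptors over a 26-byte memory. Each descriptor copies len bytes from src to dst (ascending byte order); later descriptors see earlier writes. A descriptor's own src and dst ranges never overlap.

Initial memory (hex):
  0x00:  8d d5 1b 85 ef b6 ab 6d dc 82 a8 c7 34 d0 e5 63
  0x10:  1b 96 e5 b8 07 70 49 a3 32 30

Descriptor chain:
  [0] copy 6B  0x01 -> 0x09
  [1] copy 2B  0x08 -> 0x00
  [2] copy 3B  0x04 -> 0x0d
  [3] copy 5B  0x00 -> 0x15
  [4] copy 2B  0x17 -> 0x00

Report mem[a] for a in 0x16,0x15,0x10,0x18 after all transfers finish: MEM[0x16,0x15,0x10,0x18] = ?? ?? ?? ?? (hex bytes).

[0] 0x01->0x09 len=6 : d5 1b 85 ef b6 ab
[1] 0x08->0x00 len=2 : dc d5
[2] 0x04->0x0d len=3 : ef b6 ab
[3] 0x00->0x15 len=5 : dc d5 1b 85 ef
[4] 0x17->0x00 len=2 : 1b 85
query mem[0x16]=0xd5, mem[0x15]=0xdc, mem[0x10]=0x1b, mem[0x18]=0x85

MEM[0x16,0x15,0x10,0x18] = d5 dc 1b 85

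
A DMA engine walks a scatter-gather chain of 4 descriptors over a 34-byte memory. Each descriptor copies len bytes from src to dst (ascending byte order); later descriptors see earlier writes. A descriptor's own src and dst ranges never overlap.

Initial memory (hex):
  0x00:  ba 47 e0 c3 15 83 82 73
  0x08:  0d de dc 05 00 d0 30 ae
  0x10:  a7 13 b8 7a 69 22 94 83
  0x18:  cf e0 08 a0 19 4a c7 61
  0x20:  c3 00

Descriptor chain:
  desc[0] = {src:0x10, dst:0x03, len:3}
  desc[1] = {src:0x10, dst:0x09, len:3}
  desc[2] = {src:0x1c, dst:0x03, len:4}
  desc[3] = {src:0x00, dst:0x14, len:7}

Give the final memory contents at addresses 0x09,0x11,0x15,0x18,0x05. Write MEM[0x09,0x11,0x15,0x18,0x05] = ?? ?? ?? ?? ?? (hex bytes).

#0 dst[0x03+3] := {0xa7,0x13,0xb8}
#1 dst[0x09+3] := {0xa7,0x13,0xb8}
#2 dst[0x03+4] := {0x19,0x4a,0xc7,0x61}
#3 dst[0x14+7] := {0xba,0x47,0xe0,0x19,0x4a,0xc7,0x61}
query mem[0x09]=0xa7, mem[0x11]=0x13, mem[0x15]=0x47, mem[0x18]=0x4a, mem[0x05]=0xc7

MEM[0x09,0x11,0x15,0x18,0x05] = a7 13 47 4a c7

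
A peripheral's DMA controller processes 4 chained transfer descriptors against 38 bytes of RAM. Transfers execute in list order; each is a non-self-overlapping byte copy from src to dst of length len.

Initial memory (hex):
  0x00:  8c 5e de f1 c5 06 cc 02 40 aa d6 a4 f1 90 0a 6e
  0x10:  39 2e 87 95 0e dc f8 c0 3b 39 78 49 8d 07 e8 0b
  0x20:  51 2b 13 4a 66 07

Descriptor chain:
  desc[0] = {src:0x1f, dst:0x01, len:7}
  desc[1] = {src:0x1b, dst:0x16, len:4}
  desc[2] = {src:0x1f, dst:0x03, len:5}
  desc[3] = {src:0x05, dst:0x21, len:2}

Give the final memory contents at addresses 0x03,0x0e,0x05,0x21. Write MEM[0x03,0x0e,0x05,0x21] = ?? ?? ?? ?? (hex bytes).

D0: mem[0x01..0x07] <- [0b 51 2b 13 4a 66 07]
D1: mem[0x16..0x19] <- [49 8d 07 e8]
D2: mem[0x03..0x07] <- [0b 51 2b 13 4a]
D3: mem[0x21..0x22] <- [2b 13]
query mem[0x03]=0x0b, mem[0x0e]=0x0a, mem[0x05]=0x2b, mem[0x21]=0x2b

MEM[0x03,0x0e,0x05,0x21] = 0b 0a 2b 2b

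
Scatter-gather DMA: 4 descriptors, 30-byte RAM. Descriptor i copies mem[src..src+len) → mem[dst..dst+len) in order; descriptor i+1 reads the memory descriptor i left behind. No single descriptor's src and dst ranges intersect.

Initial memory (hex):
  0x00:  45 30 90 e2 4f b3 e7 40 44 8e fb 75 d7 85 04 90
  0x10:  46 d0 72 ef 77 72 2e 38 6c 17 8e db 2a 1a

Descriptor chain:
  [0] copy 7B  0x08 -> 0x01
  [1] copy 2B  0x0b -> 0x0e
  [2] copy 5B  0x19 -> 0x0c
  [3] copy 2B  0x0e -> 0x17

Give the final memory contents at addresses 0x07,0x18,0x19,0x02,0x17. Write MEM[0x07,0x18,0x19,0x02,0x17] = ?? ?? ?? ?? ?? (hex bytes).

  after D0: wrote 7B at 0x01 = 448efb75d78504
  after D1: wrote 2B at 0x0e = 75d7
  after D2: wrote 5B at 0x0c = 178edb2a1a
  after D3: wrote 2B at 0x17 = db2a
query mem[0x07]=0x04, mem[0x18]=0x2a, mem[0x19]=0x17, mem[0x02]=0x8e, mem[0x17]=0xdb

MEM[0x07,0x18,0x19,0x02,0x17] = 04 2a 17 8e db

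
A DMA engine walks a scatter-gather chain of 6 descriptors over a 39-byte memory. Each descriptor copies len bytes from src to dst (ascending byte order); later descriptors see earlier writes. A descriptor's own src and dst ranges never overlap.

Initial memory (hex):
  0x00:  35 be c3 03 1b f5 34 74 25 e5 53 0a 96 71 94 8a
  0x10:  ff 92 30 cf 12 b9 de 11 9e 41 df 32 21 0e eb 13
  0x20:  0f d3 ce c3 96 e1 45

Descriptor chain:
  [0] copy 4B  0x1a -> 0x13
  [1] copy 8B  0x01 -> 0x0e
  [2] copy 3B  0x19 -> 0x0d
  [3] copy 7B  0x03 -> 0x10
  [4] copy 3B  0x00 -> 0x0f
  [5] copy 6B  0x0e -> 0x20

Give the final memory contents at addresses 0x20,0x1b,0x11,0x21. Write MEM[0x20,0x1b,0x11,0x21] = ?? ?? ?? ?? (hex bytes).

#0 dst[0x13+4] := {0xdf,0x32,0x21,0x0e}
#1 dst[0x0e+8] := {0xbe,0xc3,0x03,0x1b,0xf5,0x34,0x74,0x25}
#2 dst[0x0d+3] := {0x41,0xdf,0x32}
#3 dst[0x10+7] := {0x03,0x1b,0xf5,0x34,0x74,0x25,0xe5}
#4 dst[0x0f+3] := {0x35,0xbe,0xc3}
#5 dst[0x20+6] := {0xdf,0x35,0xbe,0xc3,0xf5,0x34}
query mem[0x20]=0xdf, mem[0x1b]=0x32, mem[0x11]=0xc3, mem[0x21]=0x35

MEM[0x20,0x1b,0x11,0x21] = df 32 c3 35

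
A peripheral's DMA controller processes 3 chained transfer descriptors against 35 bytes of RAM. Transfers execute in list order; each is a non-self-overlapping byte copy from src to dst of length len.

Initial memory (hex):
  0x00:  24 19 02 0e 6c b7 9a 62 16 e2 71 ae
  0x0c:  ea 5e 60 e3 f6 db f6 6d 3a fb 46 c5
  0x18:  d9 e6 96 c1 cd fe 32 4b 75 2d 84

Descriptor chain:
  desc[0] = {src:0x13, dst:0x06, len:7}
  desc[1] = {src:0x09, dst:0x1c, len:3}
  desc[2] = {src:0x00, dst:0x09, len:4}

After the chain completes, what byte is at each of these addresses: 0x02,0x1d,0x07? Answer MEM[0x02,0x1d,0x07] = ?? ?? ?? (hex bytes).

MEM[0x02,0x1d,0x07] = 02 c5 3a

  after D0: wrote 7B at 0x06 = 6d3afb46c5d9e6
  after D1: wrote 3B at 0x1c = 46c5d9
  after D2: wrote 4B at 0x09 = 2419020e
query mem[0x02]=0x02, mem[0x1d]=0xc5, mem[0x07]=0x3a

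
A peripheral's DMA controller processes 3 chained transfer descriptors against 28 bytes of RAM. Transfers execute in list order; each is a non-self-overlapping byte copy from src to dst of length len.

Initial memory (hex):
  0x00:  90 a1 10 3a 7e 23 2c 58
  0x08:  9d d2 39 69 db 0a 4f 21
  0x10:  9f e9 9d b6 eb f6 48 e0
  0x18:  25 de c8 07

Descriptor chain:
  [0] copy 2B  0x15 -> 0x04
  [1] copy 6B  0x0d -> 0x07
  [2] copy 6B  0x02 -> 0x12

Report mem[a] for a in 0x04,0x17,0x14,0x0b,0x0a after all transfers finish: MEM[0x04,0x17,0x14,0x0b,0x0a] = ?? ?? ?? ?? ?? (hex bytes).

MEM[0x04,0x17,0x14,0x0b,0x0a] = f6 0a f6 e9 9f

#0 dst[0x04+2] := {0xf6,0x48}
#1 dst[0x07+6] := {0x0a,0x4f,0x21,0x9f,0xe9,0x9d}
#2 dst[0x12+6] := {0x10,0x3a,0xf6,0x48,0x2c,0x0a}
query mem[0x04]=0xf6, mem[0x17]=0x0a, mem[0x14]=0xf6, mem[0x0b]=0xe9, mem[0x0a]=0x9f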